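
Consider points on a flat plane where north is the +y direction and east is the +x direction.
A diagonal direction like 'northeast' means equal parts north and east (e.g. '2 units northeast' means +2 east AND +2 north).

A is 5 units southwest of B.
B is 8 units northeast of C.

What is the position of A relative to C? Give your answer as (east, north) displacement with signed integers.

Place C at the origin (east=0, north=0).
  B is 8 units northeast of C: delta (east=+8, north=+8); B at (east=8, north=8).
  A is 5 units southwest of B: delta (east=-5, north=-5); A at (east=3, north=3).
Therefore A relative to C: (east=3, north=3).

Answer: A is at (east=3, north=3) relative to C.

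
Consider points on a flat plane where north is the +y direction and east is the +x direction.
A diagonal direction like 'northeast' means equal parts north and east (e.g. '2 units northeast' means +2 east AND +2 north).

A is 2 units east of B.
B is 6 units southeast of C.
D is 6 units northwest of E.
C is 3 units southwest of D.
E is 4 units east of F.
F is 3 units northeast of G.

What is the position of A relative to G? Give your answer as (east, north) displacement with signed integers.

Answer: A is at (east=6, north=0) relative to G.

Derivation:
Place G at the origin (east=0, north=0).
  F is 3 units northeast of G: delta (east=+3, north=+3); F at (east=3, north=3).
  E is 4 units east of F: delta (east=+4, north=+0); E at (east=7, north=3).
  D is 6 units northwest of E: delta (east=-6, north=+6); D at (east=1, north=9).
  C is 3 units southwest of D: delta (east=-3, north=-3); C at (east=-2, north=6).
  B is 6 units southeast of C: delta (east=+6, north=-6); B at (east=4, north=0).
  A is 2 units east of B: delta (east=+2, north=+0); A at (east=6, north=0).
Therefore A relative to G: (east=6, north=0).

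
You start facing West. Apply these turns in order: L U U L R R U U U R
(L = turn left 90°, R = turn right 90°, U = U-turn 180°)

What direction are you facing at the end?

Start: West
  L (left (90° counter-clockwise)) -> South
  U (U-turn (180°)) -> North
  U (U-turn (180°)) -> South
  L (left (90° counter-clockwise)) -> East
  R (right (90° clockwise)) -> South
  R (right (90° clockwise)) -> West
  U (U-turn (180°)) -> East
  U (U-turn (180°)) -> West
  U (U-turn (180°)) -> East
  R (right (90° clockwise)) -> South
Final: South

Answer: Final heading: South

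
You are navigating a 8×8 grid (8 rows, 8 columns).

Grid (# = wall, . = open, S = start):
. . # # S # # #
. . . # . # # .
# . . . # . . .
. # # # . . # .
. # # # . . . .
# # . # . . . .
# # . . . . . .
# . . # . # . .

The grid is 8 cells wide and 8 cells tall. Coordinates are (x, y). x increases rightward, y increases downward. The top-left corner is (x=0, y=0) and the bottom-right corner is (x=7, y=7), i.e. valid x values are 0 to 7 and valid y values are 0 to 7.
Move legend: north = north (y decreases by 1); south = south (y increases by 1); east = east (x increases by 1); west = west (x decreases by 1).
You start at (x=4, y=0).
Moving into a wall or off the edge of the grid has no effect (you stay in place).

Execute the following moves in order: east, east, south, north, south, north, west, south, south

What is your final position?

Answer: Final position: (x=4, y=1)

Derivation:
Start: (x=4, y=0)
  east (east): blocked, stay at (x=4, y=0)
  east (east): blocked, stay at (x=4, y=0)
  south (south): (x=4, y=0) -> (x=4, y=1)
  north (north): (x=4, y=1) -> (x=4, y=0)
  south (south): (x=4, y=0) -> (x=4, y=1)
  north (north): (x=4, y=1) -> (x=4, y=0)
  west (west): blocked, stay at (x=4, y=0)
  south (south): (x=4, y=0) -> (x=4, y=1)
  south (south): blocked, stay at (x=4, y=1)
Final: (x=4, y=1)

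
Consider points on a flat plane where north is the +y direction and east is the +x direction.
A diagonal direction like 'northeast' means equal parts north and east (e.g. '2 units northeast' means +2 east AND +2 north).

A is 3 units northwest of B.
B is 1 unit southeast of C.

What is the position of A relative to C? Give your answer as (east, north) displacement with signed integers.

Place C at the origin (east=0, north=0).
  B is 1 unit southeast of C: delta (east=+1, north=-1); B at (east=1, north=-1).
  A is 3 units northwest of B: delta (east=-3, north=+3); A at (east=-2, north=2).
Therefore A relative to C: (east=-2, north=2).

Answer: A is at (east=-2, north=2) relative to C.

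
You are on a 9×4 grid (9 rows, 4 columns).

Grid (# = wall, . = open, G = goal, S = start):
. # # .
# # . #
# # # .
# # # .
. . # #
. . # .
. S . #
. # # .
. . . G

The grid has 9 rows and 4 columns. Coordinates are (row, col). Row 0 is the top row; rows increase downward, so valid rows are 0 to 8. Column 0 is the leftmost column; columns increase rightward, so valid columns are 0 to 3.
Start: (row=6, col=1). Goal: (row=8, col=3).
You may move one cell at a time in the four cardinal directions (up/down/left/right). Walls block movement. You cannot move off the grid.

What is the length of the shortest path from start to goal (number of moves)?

Answer: Shortest path length: 6

Derivation:
BFS from (row=6, col=1) until reaching (row=8, col=3):
  Distance 0: (row=6, col=1)
  Distance 1: (row=5, col=1), (row=6, col=0), (row=6, col=2)
  Distance 2: (row=4, col=1), (row=5, col=0), (row=7, col=0)
  Distance 3: (row=4, col=0), (row=8, col=0)
  Distance 4: (row=8, col=1)
  Distance 5: (row=8, col=2)
  Distance 6: (row=8, col=3)  <- goal reached here
One shortest path (6 moves): (row=6, col=1) -> (row=6, col=0) -> (row=7, col=0) -> (row=8, col=0) -> (row=8, col=1) -> (row=8, col=2) -> (row=8, col=3)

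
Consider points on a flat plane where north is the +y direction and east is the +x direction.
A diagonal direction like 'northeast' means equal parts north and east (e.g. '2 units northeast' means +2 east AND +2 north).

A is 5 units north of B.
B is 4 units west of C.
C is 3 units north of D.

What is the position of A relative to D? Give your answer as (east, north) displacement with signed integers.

Answer: A is at (east=-4, north=8) relative to D.

Derivation:
Place D at the origin (east=0, north=0).
  C is 3 units north of D: delta (east=+0, north=+3); C at (east=0, north=3).
  B is 4 units west of C: delta (east=-4, north=+0); B at (east=-4, north=3).
  A is 5 units north of B: delta (east=+0, north=+5); A at (east=-4, north=8).
Therefore A relative to D: (east=-4, north=8).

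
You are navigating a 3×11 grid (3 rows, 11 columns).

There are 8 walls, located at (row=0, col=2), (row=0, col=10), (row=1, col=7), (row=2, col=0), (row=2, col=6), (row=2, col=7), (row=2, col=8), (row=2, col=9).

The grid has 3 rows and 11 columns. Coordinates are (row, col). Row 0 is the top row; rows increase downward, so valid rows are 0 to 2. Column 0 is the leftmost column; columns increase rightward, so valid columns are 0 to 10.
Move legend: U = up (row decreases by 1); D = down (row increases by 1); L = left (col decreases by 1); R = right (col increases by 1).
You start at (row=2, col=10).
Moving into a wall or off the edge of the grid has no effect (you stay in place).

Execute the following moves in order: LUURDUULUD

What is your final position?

Start: (row=2, col=10)
  L (left): blocked, stay at (row=2, col=10)
  U (up): (row=2, col=10) -> (row=1, col=10)
  U (up): blocked, stay at (row=1, col=10)
  R (right): blocked, stay at (row=1, col=10)
  D (down): (row=1, col=10) -> (row=2, col=10)
  U (up): (row=2, col=10) -> (row=1, col=10)
  U (up): blocked, stay at (row=1, col=10)
  L (left): (row=1, col=10) -> (row=1, col=9)
  U (up): (row=1, col=9) -> (row=0, col=9)
  D (down): (row=0, col=9) -> (row=1, col=9)
Final: (row=1, col=9)

Answer: Final position: (row=1, col=9)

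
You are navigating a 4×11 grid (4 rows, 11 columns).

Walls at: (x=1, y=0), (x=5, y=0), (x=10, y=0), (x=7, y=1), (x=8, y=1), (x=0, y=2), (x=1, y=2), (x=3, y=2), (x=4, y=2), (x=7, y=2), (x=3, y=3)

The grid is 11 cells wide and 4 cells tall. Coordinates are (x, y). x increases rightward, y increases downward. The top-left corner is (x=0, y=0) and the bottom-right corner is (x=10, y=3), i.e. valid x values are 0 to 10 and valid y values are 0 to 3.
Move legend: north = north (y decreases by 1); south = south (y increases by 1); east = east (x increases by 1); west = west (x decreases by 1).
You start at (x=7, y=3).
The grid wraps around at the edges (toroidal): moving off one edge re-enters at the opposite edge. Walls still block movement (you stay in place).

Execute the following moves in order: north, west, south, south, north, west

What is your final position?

Start: (x=7, y=3)
  north (north): blocked, stay at (x=7, y=3)
  west (west): (x=7, y=3) -> (x=6, y=3)
  south (south): (x=6, y=3) -> (x=6, y=0)
  south (south): (x=6, y=0) -> (x=6, y=1)
  north (north): (x=6, y=1) -> (x=6, y=0)
  west (west): blocked, stay at (x=6, y=0)
Final: (x=6, y=0)

Answer: Final position: (x=6, y=0)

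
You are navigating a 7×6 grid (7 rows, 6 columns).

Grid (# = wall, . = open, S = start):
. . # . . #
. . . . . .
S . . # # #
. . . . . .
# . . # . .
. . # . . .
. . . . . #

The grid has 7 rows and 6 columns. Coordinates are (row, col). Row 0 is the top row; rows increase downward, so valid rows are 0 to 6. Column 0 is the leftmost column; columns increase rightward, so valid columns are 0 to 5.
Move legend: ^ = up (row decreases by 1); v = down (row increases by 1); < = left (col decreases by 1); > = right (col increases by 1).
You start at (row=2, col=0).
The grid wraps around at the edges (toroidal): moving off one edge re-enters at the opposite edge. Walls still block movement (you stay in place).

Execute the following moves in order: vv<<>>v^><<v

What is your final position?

Start: (row=2, col=0)
  v (down): (row=2, col=0) -> (row=3, col=0)
  v (down): blocked, stay at (row=3, col=0)
  < (left): (row=3, col=0) -> (row=3, col=5)
  < (left): (row=3, col=5) -> (row=3, col=4)
  > (right): (row=3, col=4) -> (row=3, col=5)
  > (right): (row=3, col=5) -> (row=3, col=0)
  v (down): blocked, stay at (row=3, col=0)
  ^ (up): (row=3, col=0) -> (row=2, col=0)
  > (right): (row=2, col=0) -> (row=2, col=1)
  < (left): (row=2, col=1) -> (row=2, col=0)
  < (left): blocked, stay at (row=2, col=0)
  v (down): (row=2, col=0) -> (row=3, col=0)
Final: (row=3, col=0)

Answer: Final position: (row=3, col=0)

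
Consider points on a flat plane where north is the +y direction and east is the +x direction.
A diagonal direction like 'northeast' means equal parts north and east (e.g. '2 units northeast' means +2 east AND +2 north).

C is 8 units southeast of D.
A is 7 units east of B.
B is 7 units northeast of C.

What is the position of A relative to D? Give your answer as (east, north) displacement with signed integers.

Place D at the origin (east=0, north=0).
  C is 8 units southeast of D: delta (east=+8, north=-8); C at (east=8, north=-8).
  B is 7 units northeast of C: delta (east=+7, north=+7); B at (east=15, north=-1).
  A is 7 units east of B: delta (east=+7, north=+0); A at (east=22, north=-1).
Therefore A relative to D: (east=22, north=-1).

Answer: A is at (east=22, north=-1) relative to D.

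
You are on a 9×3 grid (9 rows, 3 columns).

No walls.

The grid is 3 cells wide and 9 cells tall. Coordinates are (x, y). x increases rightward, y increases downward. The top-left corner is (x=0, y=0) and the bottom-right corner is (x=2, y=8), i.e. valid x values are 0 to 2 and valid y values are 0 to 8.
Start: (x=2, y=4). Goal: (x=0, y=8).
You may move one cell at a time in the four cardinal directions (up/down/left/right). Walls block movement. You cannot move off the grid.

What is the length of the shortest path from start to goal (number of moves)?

Answer: Shortest path length: 6

Derivation:
BFS from (x=2, y=4) until reaching (x=0, y=8):
  Distance 0: (x=2, y=4)
  Distance 1: (x=2, y=3), (x=1, y=4), (x=2, y=5)
  Distance 2: (x=2, y=2), (x=1, y=3), (x=0, y=4), (x=1, y=5), (x=2, y=6)
  Distance 3: (x=2, y=1), (x=1, y=2), (x=0, y=3), (x=0, y=5), (x=1, y=6), (x=2, y=7)
  Distance 4: (x=2, y=0), (x=1, y=1), (x=0, y=2), (x=0, y=6), (x=1, y=7), (x=2, y=8)
  Distance 5: (x=1, y=0), (x=0, y=1), (x=0, y=7), (x=1, y=8)
  Distance 6: (x=0, y=0), (x=0, y=8)  <- goal reached here
One shortest path (6 moves): (x=2, y=4) -> (x=1, y=4) -> (x=0, y=4) -> (x=0, y=5) -> (x=0, y=6) -> (x=0, y=7) -> (x=0, y=8)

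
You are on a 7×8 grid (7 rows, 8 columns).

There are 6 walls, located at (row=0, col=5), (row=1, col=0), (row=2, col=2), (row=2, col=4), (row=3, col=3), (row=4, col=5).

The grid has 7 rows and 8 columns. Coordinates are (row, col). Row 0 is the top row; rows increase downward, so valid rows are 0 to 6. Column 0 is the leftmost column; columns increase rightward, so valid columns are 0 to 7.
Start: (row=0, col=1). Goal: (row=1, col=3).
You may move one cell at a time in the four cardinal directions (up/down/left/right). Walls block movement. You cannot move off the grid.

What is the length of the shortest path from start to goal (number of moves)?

BFS from (row=0, col=1) until reaching (row=1, col=3):
  Distance 0: (row=0, col=1)
  Distance 1: (row=0, col=0), (row=0, col=2), (row=1, col=1)
  Distance 2: (row=0, col=3), (row=1, col=2), (row=2, col=1)
  Distance 3: (row=0, col=4), (row=1, col=3), (row=2, col=0), (row=3, col=1)  <- goal reached here
One shortest path (3 moves): (row=0, col=1) -> (row=0, col=2) -> (row=0, col=3) -> (row=1, col=3)

Answer: Shortest path length: 3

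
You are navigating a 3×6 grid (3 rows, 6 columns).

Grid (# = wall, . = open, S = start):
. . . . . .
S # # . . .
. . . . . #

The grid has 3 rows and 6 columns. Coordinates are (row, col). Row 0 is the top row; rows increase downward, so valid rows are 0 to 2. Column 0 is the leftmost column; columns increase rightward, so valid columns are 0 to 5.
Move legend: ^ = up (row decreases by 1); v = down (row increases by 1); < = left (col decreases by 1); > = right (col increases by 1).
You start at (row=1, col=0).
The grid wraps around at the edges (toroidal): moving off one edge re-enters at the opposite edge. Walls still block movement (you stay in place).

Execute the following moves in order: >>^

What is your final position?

Start: (row=1, col=0)
  > (right): blocked, stay at (row=1, col=0)
  > (right): blocked, stay at (row=1, col=0)
  ^ (up): (row=1, col=0) -> (row=0, col=0)
Final: (row=0, col=0)

Answer: Final position: (row=0, col=0)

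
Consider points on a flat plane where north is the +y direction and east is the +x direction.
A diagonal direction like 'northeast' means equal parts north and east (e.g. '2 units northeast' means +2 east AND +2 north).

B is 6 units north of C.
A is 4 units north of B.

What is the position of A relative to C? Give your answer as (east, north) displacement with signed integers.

Place C at the origin (east=0, north=0).
  B is 6 units north of C: delta (east=+0, north=+6); B at (east=0, north=6).
  A is 4 units north of B: delta (east=+0, north=+4); A at (east=0, north=10).
Therefore A relative to C: (east=0, north=10).

Answer: A is at (east=0, north=10) relative to C.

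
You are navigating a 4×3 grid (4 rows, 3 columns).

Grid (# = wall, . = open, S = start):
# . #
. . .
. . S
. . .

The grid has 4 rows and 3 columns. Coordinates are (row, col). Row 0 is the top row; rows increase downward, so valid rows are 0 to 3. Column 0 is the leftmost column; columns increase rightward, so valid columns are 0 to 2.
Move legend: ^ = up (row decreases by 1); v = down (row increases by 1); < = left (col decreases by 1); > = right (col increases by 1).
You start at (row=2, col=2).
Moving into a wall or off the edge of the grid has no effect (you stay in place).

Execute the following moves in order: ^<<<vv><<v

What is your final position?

Start: (row=2, col=2)
  ^ (up): (row=2, col=2) -> (row=1, col=2)
  < (left): (row=1, col=2) -> (row=1, col=1)
  < (left): (row=1, col=1) -> (row=1, col=0)
  < (left): blocked, stay at (row=1, col=0)
  v (down): (row=1, col=0) -> (row=2, col=0)
  v (down): (row=2, col=0) -> (row=3, col=0)
  > (right): (row=3, col=0) -> (row=3, col=1)
  < (left): (row=3, col=1) -> (row=3, col=0)
  < (left): blocked, stay at (row=3, col=0)
  v (down): blocked, stay at (row=3, col=0)
Final: (row=3, col=0)

Answer: Final position: (row=3, col=0)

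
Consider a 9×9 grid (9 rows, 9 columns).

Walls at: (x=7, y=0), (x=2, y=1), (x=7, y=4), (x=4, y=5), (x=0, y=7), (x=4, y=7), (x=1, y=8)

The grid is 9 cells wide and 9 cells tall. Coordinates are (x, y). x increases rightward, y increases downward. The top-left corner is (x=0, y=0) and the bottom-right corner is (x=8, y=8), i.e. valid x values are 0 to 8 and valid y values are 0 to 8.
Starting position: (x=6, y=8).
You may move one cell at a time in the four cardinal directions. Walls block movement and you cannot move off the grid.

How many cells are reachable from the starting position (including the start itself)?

BFS flood-fill from (x=6, y=8):
  Distance 0: (x=6, y=8)
  Distance 1: (x=6, y=7), (x=5, y=8), (x=7, y=8)
  Distance 2: (x=6, y=6), (x=5, y=7), (x=7, y=7), (x=4, y=8), (x=8, y=8)
  Distance 3: (x=6, y=5), (x=5, y=6), (x=7, y=6), (x=8, y=7), (x=3, y=8)
  Distance 4: (x=6, y=4), (x=5, y=5), (x=7, y=5), (x=4, y=6), (x=8, y=6), (x=3, y=7), (x=2, y=8)
  Distance 5: (x=6, y=3), (x=5, y=4), (x=8, y=5), (x=3, y=6), (x=2, y=7)
  Distance 6: (x=6, y=2), (x=5, y=3), (x=7, y=3), (x=4, y=4), (x=8, y=4), (x=3, y=5), (x=2, y=6), (x=1, y=7)
  Distance 7: (x=6, y=1), (x=5, y=2), (x=7, y=2), (x=4, y=3), (x=8, y=3), (x=3, y=4), (x=2, y=5), (x=1, y=6)
  Distance 8: (x=6, y=0), (x=5, y=1), (x=7, y=1), (x=4, y=2), (x=8, y=2), (x=3, y=3), (x=2, y=4), (x=1, y=5), (x=0, y=6)
  Distance 9: (x=5, y=0), (x=4, y=1), (x=8, y=1), (x=3, y=2), (x=2, y=3), (x=1, y=4), (x=0, y=5)
  Distance 10: (x=4, y=0), (x=8, y=0), (x=3, y=1), (x=2, y=2), (x=1, y=3), (x=0, y=4)
  Distance 11: (x=3, y=0), (x=1, y=2), (x=0, y=3)
  Distance 12: (x=2, y=0), (x=1, y=1), (x=0, y=2)
  Distance 13: (x=1, y=0), (x=0, y=1)
  Distance 14: (x=0, y=0)
Total reachable: 73 (grid has 74 open cells total)

Answer: Reachable cells: 73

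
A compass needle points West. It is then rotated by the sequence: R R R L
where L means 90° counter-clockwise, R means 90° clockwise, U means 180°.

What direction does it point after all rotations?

Start: West
  R (right (90° clockwise)) -> North
  R (right (90° clockwise)) -> East
  R (right (90° clockwise)) -> South
  L (left (90° counter-clockwise)) -> East
Final: East

Answer: Final heading: East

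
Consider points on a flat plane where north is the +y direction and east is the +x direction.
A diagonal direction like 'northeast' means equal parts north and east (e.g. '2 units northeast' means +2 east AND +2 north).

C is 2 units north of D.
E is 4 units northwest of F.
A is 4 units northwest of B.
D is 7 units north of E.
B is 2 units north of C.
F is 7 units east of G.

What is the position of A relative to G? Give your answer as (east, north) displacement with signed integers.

Answer: A is at (east=-1, north=19) relative to G.

Derivation:
Place G at the origin (east=0, north=0).
  F is 7 units east of G: delta (east=+7, north=+0); F at (east=7, north=0).
  E is 4 units northwest of F: delta (east=-4, north=+4); E at (east=3, north=4).
  D is 7 units north of E: delta (east=+0, north=+7); D at (east=3, north=11).
  C is 2 units north of D: delta (east=+0, north=+2); C at (east=3, north=13).
  B is 2 units north of C: delta (east=+0, north=+2); B at (east=3, north=15).
  A is 4 units northwest of B: delta (east=-4, north=+4); A at (east=-1, north=19).
Therefore A relative to G: (east=-1, north=19).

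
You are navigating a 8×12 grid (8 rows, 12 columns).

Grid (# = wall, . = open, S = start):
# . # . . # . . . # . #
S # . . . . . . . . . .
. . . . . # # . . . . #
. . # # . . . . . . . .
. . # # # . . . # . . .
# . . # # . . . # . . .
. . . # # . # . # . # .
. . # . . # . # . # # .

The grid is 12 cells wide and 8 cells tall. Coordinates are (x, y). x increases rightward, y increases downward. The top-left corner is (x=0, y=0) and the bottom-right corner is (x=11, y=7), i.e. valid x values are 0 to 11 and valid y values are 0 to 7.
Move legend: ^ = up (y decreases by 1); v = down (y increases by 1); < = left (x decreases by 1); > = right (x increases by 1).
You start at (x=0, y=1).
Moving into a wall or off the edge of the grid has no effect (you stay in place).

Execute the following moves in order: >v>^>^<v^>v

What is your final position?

Start: (x=0, y=1)
  > (right): blocked, stay at (x=0, y=1)
  v (down): (x=0, y=1) -> (x=0, y=2)
  > (right): (x=0, y=2) -> (x=1, y=2)
  ^ (up): blocked, stay at (x=1, y=2)
  > (right): (x=1, y=2) -> (x=2, y=2)
  ^ (up): (x=2, y=2) -> (x=2, y=1)
  < (left): blocked, stay at (x=2, y=1)
  v (down): (x=2, y=1) -> (x=2, y=2)
  ^ (up): (x=2, y=2) -> (x=2, y=1)
  > (right): (x=2, y=1) -> (x=3, y=1)
  v (down): (x=3, y=1) -> (x=3, y=2)
Final: (x=3, y=2)

Answer: Final position: (x=3, y=2)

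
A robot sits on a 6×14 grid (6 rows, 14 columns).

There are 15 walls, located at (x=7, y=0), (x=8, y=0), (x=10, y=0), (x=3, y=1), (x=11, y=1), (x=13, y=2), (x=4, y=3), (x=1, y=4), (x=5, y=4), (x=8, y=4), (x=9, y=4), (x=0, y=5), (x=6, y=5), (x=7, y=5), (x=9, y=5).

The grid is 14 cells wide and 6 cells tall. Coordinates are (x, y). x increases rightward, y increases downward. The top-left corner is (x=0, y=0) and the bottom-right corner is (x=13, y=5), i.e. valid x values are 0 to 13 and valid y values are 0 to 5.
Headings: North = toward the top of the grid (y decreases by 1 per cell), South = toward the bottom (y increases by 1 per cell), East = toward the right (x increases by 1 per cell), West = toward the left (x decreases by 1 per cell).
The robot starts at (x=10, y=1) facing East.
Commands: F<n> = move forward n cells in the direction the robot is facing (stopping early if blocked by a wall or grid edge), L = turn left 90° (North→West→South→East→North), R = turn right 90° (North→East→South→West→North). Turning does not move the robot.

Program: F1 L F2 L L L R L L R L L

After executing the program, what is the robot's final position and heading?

Answer: Final position: (x=10, y=1), facing West

Derivation:
Start: (x=10, y=1), facing East
  F1: move forward 0/1 (blocked), now at (x=10, y=1)
  L: turn left, now facing North
  F2: move forward 0/2 (blocked), now at (x=10, y=1)
  L: turn left, now facing West
  L: turn left, now facing South
  L: turn left, now facing East
  R: turn right, now facing South
  L: turn left, now facing East
  L: turn left, now facing North
  R: turn right, now facing East
  L: turn left, now facing North
  L: turn left, now facing West
Final: (x=10, y=1), facing West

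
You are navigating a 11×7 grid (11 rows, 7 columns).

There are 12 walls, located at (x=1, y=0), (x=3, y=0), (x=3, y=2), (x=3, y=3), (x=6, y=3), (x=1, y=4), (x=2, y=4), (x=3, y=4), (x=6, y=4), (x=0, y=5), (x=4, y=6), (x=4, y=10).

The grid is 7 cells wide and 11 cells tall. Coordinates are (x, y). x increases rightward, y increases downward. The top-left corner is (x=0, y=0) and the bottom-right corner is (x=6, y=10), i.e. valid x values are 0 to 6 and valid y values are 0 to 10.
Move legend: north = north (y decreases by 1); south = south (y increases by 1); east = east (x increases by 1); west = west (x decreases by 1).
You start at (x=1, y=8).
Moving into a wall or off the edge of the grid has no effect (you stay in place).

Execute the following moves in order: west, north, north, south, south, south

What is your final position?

Start: (x=1, y=8)
  west (west): (x=1, y=8) -> (x=0, y=8)
  north (north): (x=0, y=8) -> (x=0, y=7)
  north (north): (x=0, y=7) -> (x=0, y=6)
  south (south): (x=0, y=6) -> (x=0, y=7)
  south (south): (x=0, y=7) -> (x=0, y=8)
  south (south): (x=0, y=8) -> (x=0, y=9)
Final: (x=0, y=9)

Answer: Final position: (x=0, y=9)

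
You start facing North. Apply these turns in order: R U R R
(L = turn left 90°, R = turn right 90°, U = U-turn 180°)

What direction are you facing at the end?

Start: North
  R (right (90° clockwise)) -> East
  U (U-turn (180°)) -> West
  R (right (90° clockwise)) -> North
  R (right (90° clockwise)) -> East
Final: East

Answer: Final heading: East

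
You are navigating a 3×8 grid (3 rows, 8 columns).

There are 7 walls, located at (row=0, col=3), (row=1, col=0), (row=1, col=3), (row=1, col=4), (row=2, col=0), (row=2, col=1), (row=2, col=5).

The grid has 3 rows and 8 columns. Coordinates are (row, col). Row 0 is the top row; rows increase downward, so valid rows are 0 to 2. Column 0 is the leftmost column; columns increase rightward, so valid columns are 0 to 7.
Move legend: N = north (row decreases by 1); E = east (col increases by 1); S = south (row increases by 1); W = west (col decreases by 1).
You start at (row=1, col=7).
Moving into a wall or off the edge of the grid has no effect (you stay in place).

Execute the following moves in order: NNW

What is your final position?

Start: (row=1, col=7)
  N (north): (row=1, col=7) -> (row=0, col=7)
  N (north): blocked, stay at (row=0, col=7)
  W (west): (row=0, col=7) -> (row=0, col=6)
Final: (row=0, col=6)

Answer: Final position: (row=0, col=6)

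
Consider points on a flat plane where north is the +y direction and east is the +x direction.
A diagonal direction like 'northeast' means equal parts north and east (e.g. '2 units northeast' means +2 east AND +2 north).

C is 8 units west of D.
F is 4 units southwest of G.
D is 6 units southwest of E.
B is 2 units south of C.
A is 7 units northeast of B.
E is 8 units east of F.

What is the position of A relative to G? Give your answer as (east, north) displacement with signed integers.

Place G at the origin (east=0, north=0).
  F is 4 units southwest of G: delta (east=-4, north=-4); F at (east=-4, north=-4).
  E is 8 units east of F: delta (east=+8, north=+0); E at (east=4, north=-4).
  D is 6 units southwest of E: delta (east=-6, north=-6); D at (east=-2, north=-10).
  C is 8 units west of D: delta (east=-8, north=+0); C at (east=-10, north=-10).
  B is 2 units south of C: delta (east=+0, north=-2); B at (east=-10, north=-12).
  A is 7 units northeast of B: delta (east=+7, north=+7); A at (east=-3, north=-5).
Therefore A relative to G: (east=-3, north=-5).

Answer: A is at (east=-3, north=-5) relative to G.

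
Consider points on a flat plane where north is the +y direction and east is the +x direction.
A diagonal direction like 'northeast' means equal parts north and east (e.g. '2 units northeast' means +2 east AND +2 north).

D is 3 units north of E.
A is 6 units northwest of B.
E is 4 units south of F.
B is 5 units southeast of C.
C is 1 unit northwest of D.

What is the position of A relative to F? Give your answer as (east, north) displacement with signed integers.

Answer: A is at (east=-2, north=1) relative to F.

Derivation:
Place F at the origin (east=0, north=0).
  E is 4 units south of F: delta (east=+0, north=-4); E at (east=0, north=-4).
  D is 3 units north of E: delta (east=+0, north=+3); D at (east=0, north=-1).
  C is 1 unit northwest of D: delta (east=-1, north=+1); C at (east=-1, north=0).
  B is 5 units southeast of C: delta (east=+5, north=-5); B at (east=4, north=-5).
  A is 6 units northwest of B: delta (east=-6, north=+6); A at (east=-2, north=1).
Therefore A relative to F: (east=-2, north=1).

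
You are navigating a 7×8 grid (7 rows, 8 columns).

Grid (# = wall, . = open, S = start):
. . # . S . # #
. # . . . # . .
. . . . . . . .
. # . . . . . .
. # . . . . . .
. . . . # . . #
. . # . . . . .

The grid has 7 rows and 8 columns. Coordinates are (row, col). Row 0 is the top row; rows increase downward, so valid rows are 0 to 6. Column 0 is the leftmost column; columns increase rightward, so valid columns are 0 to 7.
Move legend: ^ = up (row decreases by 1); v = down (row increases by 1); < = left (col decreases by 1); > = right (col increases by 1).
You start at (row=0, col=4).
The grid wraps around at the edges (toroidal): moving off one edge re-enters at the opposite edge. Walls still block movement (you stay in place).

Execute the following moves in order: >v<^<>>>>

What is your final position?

Start: (row=0, col=4)
  > (right): (row=0, col=4) -> (row=0, col=5)
  v (down): blocked, stay at (row=0, col=5)
  < (left): (row=0, col=5) -> (row=0, col=4)
  ^ (up): (row=0, col=4) -> (row=6, col=4)
  < (left): (row=6, col=4) -> (row=6, col=3)
  > (right): (row=6, col=3) -> (row=6, col=4)
  > (right): (row=6, col=4) -> (row=6, col=5)
  > (right): (row=6, col=5) -> (row=6, col=6)
  > (right): (row=6, col=6) -> (row=6, col=7)
Final: (row=6, col=7)

Answer: Final position: (row=6, col=7)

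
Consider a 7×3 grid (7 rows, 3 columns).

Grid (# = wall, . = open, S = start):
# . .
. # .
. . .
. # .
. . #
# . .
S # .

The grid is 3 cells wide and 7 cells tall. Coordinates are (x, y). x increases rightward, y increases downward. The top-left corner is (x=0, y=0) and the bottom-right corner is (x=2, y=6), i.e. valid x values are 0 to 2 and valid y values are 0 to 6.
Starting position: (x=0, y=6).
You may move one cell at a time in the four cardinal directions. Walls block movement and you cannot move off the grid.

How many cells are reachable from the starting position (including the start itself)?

BFS flood-fill from (x=0, y=6):
  Distance 0: (x=0, y=6)
Total reachable: 1 (grid has 15 open cells total)

Answer: Reachable cells: 1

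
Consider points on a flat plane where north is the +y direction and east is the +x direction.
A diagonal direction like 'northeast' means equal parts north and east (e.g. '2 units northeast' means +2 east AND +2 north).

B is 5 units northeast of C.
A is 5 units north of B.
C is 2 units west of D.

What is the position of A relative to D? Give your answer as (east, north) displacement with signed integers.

Place D at the origin (east=0, north=0).
  C is 2 units west of D: delta (east=-2, north=+0); C at (east=-2, north=0).
  B is 5 units northeast of C: delta (east=+5, north=+5); B at (east=3, north=5).
  A is 5 units north of B: delta (east=+0, north=+5); A at (east=3, north=10).
Therefore A relative to D: (east=3, north=10).

Answer: A is at (east=3, north=10) relative to D.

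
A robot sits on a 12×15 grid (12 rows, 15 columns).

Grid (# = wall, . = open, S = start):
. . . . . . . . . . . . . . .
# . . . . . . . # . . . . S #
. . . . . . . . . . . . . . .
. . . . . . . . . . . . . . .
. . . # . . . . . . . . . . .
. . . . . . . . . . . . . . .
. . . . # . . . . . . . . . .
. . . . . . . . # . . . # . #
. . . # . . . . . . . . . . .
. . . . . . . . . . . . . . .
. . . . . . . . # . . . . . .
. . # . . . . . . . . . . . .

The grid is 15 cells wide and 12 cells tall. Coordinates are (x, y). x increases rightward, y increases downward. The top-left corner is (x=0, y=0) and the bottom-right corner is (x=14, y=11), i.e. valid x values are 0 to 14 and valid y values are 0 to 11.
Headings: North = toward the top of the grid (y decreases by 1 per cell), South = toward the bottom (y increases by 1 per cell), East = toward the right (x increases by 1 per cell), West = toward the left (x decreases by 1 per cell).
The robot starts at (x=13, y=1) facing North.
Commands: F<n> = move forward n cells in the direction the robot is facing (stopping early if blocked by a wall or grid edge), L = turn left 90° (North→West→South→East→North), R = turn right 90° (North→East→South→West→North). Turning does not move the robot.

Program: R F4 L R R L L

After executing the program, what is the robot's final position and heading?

Answer: Final position: (x=13, y=1), facing North

Derivation:
Start: (x=13, y=1), facing North
  R: turn right, now facing East
  F4: move forward 0/4 (blocked), now at (x=13, y=1)
  L: turn left, now facing North
  R: turn right, now facing East
  R: turn right, now facing South
  L: turn left, now facing East
  L: turn left, now facing North
Final: (x=13, y=1), facing North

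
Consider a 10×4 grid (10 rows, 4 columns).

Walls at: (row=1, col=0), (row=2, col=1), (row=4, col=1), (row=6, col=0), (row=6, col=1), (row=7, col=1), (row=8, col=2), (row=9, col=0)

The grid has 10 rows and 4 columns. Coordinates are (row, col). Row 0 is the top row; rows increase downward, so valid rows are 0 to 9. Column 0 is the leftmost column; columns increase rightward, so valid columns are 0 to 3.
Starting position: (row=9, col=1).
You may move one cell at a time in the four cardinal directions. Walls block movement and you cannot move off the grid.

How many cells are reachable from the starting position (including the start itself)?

Answer: Reachable cells: 32

Derivation:
BFS flood-fill from (row=9, col=1):
  Distance 0: (row=9, col=1)
  Distance 1: (row=8, col=1), (row=9, col=2)
  Distance 2: (row=8, col=0), (row=9, col=3)
  Distance 3: (row=7, col=0), (row=8, col=3)
  Distance 4: (row=7, col=3)
  Distance 5: (row=6, col=3), (row=7, col=2)
  Distance 6: (row=5, col=3), (row=6, col=2)
  Distance 7: (row=4, col=3), (row=5, col=2)
  Distance 8: (row=3, col=3), (row=4, col=2), (row=5, col=1)
  Distance 9: (row=2, col=3), (row=3, col=2), (row=5, col=0)
  Distance 10: (row=1, col=3), (row=2, col=2), (row=3, col=1), (row=4, col=0)
  Distance 11: (row=0, col=3), (row=1, col=2), (row=3, col=0)
  Distance 12: (row=0, col=2), (row=1, col=1), (row=2, col=0)
  Distance 13: (row=0, col=1)
  Distance 14: (row=0, col=0)
Total reachable: 32 (grid has 32 open cells total)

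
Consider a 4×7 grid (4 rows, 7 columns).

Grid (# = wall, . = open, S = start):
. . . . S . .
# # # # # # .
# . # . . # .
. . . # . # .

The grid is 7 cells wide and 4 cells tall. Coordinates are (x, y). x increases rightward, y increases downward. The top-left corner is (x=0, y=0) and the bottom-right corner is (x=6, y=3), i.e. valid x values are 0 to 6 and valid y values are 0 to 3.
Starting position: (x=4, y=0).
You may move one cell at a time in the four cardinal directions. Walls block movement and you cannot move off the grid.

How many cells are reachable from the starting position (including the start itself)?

BFS flood-fill from (x=4, y=0):
  Distance 0: (x=4, y=0)
  Distance 1: (x=3, y=0), (x=5, y=0)
  Distance 2: (x=2, y=0), (x=6, y=0)
  Distance 3: (x=1, y=0), (x=6, y=1)
  Distance 4: (x=0, y=0), (x=6, y=2)
  Distance 5: (x=6, y=3)
Total reachable: 10 (grid has 17 open cells total)

Answer: Reachable cells: 10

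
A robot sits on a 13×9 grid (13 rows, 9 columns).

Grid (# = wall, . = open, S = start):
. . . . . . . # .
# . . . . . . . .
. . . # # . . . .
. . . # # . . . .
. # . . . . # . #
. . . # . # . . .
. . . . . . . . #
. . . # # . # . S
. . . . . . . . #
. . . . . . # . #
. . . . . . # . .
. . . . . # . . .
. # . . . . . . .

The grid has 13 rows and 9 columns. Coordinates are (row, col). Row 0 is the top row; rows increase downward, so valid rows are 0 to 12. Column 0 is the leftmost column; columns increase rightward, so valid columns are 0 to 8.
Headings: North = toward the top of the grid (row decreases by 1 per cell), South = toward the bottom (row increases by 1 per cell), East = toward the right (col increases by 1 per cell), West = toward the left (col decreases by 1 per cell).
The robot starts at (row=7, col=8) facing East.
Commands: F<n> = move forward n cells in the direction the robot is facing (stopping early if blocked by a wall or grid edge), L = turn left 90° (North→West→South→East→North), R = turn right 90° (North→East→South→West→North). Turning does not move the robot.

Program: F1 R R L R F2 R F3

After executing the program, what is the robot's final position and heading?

Answer: Final position: (row=4, col=7), facing North

Derivation:
Start: (row=7, col=8), facing East
  F1: move forward 0/1 (blocked), now at (row=7, col=8)
  R: turn right, now facing South
  R: turn right, now facing West
  L: turn left, now facing South
  R: turn right, now facing West
  F2: move forward 1/2 (blocked), now at (row=7, col=7)
  R: turn right, now facing North
  F3: move forward 3, now at (row=4, col=7)
Final: (row=4, col=7), facing North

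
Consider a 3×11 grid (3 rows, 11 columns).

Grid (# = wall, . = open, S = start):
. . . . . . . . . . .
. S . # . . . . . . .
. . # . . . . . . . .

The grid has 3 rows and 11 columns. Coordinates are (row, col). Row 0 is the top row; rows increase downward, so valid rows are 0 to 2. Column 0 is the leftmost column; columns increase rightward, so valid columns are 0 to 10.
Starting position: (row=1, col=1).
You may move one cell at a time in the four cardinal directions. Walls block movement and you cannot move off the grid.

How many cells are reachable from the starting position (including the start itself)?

BFS flood-fill from (row=1, col=1):
  Distance 0: (row=1, col=1)
  Distance 1: (row=0, col=1), (row=1, col=0), (row=1, col=2), (row=2, col=1)
  Distance 2: (row=0, col=0), (row=0, col=2), (row=2, col=0)
  Distance 3: (row=0, col=3)
  Distance 4: (row=0, col=4)
  Distance 5: (row=0, col=5), (row=1, col=4)
  Distance 6: (row=0, col=6), (row=1, col=5), (row=2, col=4)
  Distance 7: (row=0, col=7), (row=1, col=6), (row=2, col=3), (row=2, col=5)
  Distance 8: (row=0, col=8), (row=1, col=7), (row=2, col=6)
  Distance 9: (row=0, col=9), (row=1, col=8), (row=2, col=7)
  Distance 10: (row=0, col=10), (row=1, col=9), (row=2, col=8)
  Distance 11: (row=1, col=10), (row=2, col=9)
  Distance 12: (row=2, col=10)
Total reachable: 31 (grid has 31 open cells total)

Answer: Reachable cells: 31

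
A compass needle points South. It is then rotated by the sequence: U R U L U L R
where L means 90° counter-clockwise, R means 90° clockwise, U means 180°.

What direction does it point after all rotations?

Start: South
  U (U-turn (180°)) -> North
  R (right (90° clockwise)) -> East
  U (U-turn (180°)) -> West
  L (left (90° counter-clockwise)) -> South
  U (U-turn (180°)) -> North
  L (left (90° counter-clockwise)) -> West
  R (right (90° clockwise)) -> North
Final: North

Answer: Final heading: North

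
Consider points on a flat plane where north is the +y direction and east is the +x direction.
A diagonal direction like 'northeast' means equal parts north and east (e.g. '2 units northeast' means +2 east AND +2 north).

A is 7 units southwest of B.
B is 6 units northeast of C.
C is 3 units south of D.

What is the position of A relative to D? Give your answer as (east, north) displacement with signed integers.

Place D at the origin (east=0, north=0).
  C is 3 units south of D: delta (east=+0, north=-3); C at (east=0, north=-3).
  B is 6 units northeast of C: delta (east=+6, north=+6); B at (east=6, north=3).
  A is 7 units southwest of B: delta (east=-7, north=-7); A at (east=-1, north=-4).
Therefore A relative to D: (east=-1, north=-4).

Answer: A is at (east=-1, north=-4) relative to D.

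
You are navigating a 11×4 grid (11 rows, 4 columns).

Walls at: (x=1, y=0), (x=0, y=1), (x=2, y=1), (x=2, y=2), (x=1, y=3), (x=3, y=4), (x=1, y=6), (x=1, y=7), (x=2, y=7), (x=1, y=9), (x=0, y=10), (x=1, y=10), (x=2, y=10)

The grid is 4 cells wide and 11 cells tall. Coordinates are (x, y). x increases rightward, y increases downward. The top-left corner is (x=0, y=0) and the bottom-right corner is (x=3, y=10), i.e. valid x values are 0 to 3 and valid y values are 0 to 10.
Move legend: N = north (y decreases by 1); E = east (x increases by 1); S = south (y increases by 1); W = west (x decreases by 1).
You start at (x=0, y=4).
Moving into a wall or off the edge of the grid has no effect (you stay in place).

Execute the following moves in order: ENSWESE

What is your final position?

Answer: Final position: (x=2, y=5)

Derivation:
Start: (x=0, y=4)
  E (east): (x=0, y=4) -> (x=1, y=4)
  N (north): blocked, stay at (x=1, y=4)
  S (south): (x=1, y=4) -> (x=1, y=5)
  W (west): (x=1, y=5) -> (x=0, y=5)
  E (east): (x=0, y=5) -> (x=1, y=5)
  S (south): blocked, stay at (x=1, y=5)
  E (east): (x=1, y=5) -> (x=2, y=5)
Final: (x=2, y=5)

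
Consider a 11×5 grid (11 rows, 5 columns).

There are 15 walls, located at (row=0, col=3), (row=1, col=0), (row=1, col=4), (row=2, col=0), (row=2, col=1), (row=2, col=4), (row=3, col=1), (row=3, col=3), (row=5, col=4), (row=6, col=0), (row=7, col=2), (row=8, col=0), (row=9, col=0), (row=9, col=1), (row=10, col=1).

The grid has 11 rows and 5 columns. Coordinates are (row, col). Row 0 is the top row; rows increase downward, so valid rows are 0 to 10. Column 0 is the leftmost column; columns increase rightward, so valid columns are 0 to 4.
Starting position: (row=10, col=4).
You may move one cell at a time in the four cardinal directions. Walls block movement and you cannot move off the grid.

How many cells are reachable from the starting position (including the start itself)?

BFS flood-fill from (row=10, col=4):
  Distance 0: (row=10, col=4)
  Distance 1: (row=9, col=4), (row=10, col=3)
  Distance 2: (row=8, col=4), (row=9, col=3), (row=10, col=2)
  Distance 3: (row=7, col=4), (row=8, col=3), (row=9, col=2)
  Distance 4: (row=6, col=4), (row=7, col=3), (row=8, col=2)
  Distance 5: (row=6, col=3), (row=8, col=1)
  Distance 6: (row=5, col=3), (row=6, col=2), (row=7, col=1)
  Distance 7: (row=4, col=3), (row=5, col=2), (row=6, col=1), (row=7, col=0)
  Distance 8: (row=4, col=2), (row=4, col=4), (row=5, col=1)
  Distance 9: (row=3, col=2), (row=3, col=4), (row=4, col=1), (row=5, col=0)
  Distance 10: (row=2, col=2), (row=4, col=0)
  Distance 11: (row=1, col=2), (row=2, col=3), (row=3, col=0)
  Distance 12: (row=0, col=2), (row=1, col=1), (row=1, col=3)
  Distance 13: (row=0, col=1)
  Distance 14: (row=0, col=0)
Total reachable: 38 (grid has 40 open cells total)

Answer: Reachable cells: 38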